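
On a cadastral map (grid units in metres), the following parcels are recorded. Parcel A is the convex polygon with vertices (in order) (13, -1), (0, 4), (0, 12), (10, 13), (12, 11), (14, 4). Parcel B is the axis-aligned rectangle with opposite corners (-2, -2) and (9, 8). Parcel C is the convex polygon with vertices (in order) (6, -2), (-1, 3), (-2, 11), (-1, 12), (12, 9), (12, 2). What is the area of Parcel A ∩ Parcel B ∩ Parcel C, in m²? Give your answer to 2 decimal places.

51.58

The intersection is the polygon with vertices (0,8), (9,8), (9,0.538), (0,4).
By the shoelace formula its area is 51.58.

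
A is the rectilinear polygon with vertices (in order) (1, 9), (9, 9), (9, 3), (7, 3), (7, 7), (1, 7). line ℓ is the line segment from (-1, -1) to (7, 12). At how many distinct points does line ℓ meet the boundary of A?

2

The segment meets the boundary at (5.154,9), (3.923,7).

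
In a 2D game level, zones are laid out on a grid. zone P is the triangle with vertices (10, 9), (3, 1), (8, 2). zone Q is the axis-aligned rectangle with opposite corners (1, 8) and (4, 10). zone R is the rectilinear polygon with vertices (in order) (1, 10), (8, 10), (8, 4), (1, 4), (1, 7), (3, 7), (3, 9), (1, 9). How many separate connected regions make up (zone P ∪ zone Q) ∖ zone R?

(zone P ∪ zone Q) ∖ zone R splits into 2 disjoint pieces (area 13.2768, area 2).

2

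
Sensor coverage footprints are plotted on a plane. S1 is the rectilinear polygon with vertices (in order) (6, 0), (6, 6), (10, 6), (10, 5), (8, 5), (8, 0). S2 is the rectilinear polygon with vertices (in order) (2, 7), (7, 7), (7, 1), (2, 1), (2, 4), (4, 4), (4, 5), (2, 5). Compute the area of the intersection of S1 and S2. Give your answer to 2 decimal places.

5.00

The intersection is the polygon with vertices (6,6), (7,6), (7,1), (6,1).
By the shoelace formula its area is 5.00.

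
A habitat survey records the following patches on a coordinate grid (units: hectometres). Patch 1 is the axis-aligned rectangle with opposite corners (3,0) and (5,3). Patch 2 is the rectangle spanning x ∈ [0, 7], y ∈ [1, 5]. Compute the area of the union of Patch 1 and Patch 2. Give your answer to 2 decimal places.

30.00

By inclusion–exclusion:
Individual areas: |Patch 1| = 6, |Patch 2| = 28.
|Patch 1∩Patch 2|: x∈[3,5], y∈[1,3] → 2·2 = 4.
|Patch 1 ∪ Patch 2| = 34 − 4 = 30.00.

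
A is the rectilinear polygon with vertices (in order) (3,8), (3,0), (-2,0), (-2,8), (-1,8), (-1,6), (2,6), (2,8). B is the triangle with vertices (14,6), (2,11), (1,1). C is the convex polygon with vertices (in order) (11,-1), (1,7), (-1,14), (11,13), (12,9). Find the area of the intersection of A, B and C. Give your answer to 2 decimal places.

2.20

The intersection is the polygon with vertices (2,8), (3,8), (3,5.4), (2,6.2).
By the shoelace formula its area is 2.20.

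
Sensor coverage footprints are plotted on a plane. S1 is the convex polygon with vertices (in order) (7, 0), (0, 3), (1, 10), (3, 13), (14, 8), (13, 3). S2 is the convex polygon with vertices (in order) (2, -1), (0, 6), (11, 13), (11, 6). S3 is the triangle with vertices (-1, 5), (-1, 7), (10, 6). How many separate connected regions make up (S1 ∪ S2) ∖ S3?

1

(S1 ∪ S2) ∖ S3 is a single connected region.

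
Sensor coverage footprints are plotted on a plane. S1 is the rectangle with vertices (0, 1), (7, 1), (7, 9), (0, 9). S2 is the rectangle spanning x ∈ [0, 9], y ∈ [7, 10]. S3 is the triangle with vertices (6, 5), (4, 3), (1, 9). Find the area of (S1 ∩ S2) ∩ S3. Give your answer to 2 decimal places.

The region (S1 ∩ S2) ∩ S3 is the polygon with vertices (2,7), (1,9), (3.5,7).
By the shoelace formula its area is 1.50.

1.50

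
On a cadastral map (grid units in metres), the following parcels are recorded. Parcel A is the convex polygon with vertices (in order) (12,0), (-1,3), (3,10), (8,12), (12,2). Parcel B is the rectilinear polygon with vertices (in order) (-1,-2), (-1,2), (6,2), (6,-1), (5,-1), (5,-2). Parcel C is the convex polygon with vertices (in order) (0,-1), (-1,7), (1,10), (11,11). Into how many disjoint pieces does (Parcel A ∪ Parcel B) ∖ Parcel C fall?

(Parcel A ∪ Parcel B) ∖ Parcel C splits into 3 disjoint pieces (area 62.6183, area 0.2092, area 3.1417).

3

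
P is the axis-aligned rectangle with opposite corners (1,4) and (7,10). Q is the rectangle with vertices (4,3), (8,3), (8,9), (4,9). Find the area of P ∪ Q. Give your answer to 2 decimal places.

By inclusion–exclusion:
Individual areas: |P| = 36, |Q| = 24.
|P∩Q|: x∈[4,7], y∈[4,9] → 3·5 = 15.
|P ∪ Q| = 60 − 15 = 45.00.

45.00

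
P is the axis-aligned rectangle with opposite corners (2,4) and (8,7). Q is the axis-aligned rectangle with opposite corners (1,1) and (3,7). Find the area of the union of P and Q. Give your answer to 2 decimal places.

27.00

By inclusion–exclusion:
Individual areas: |P| = 18, |Q| = 12.
|P∩Q|: x∈[2,3], y∈[4,7] → 1·3 = 3.
|P ∪ Q| = 30 − 3 = 27.00.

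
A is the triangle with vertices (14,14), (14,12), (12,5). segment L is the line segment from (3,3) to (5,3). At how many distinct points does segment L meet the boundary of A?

0

The segment lies entirely outside A and never meets its boundary.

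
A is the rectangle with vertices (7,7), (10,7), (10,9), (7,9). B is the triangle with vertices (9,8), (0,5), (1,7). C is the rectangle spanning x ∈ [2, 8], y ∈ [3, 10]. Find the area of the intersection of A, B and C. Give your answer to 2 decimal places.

The intersection is the polygon with vertices (8,7.875), (8,7.667), (7,7.333), (7,7.75).
By the shoelace formula its area is 0.31.

0.31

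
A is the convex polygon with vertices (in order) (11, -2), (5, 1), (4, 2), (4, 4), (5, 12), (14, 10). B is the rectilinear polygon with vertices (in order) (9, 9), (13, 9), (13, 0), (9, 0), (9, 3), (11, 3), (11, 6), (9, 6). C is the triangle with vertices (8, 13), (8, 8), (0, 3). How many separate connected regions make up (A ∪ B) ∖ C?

(A ∪ B) ∖ C splits into 2 disjoint pieces (area 84.8475, area 3.1286).

2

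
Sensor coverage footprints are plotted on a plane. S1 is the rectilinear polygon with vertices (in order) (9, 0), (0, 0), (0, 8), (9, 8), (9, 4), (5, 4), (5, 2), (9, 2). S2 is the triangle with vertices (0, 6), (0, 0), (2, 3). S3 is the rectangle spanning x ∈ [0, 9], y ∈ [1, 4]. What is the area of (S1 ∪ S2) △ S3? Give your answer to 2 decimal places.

53.00

|S1 ∪ S2| = 64.
|(S1 ∪ S2) ∩ S3| = 19.
|(S1 ∪ S2) △ S3| = 64 + 27 − 38 = 53.00.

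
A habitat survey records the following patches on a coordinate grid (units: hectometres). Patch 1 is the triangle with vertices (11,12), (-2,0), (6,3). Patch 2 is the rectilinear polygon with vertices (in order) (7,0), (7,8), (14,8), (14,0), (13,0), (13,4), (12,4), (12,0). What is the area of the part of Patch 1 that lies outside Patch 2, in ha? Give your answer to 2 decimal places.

25.66

|Patch 1| = 28.5, |Patch 1∩Patch 2| = 2.8444.
|Patch 1 ∖ Patch 2| = |Patch 1| − |Patch 1∩Patch 2| = 28.5 − 2.8444 = 25.66.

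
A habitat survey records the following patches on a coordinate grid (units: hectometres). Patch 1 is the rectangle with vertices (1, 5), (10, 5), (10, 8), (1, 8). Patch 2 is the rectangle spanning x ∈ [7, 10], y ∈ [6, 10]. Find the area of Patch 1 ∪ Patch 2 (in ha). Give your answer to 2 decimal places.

By inclusion–exclusion:
Individual areas: |Patch 1| = 27, |Patch 2| = 12.
|Patch 1∩Patch 2|: x∈[7,10], y∈[6,8] → 3·2 = 6.
|Patch 1 ∪ Patch 2| = 39 − 6 = 33.00.

33.00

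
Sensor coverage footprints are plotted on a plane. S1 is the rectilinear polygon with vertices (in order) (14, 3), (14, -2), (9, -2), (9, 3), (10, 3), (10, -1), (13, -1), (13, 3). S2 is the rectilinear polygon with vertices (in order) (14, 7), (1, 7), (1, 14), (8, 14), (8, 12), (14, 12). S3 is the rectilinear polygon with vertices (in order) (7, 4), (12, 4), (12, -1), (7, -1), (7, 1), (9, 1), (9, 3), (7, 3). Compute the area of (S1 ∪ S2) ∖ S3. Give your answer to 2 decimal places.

|S1 ∪ S2| = 92.
|(S1 ∪ S2) ∩ S3| = 4.
|(S1 ∪ S2) ∖ S3| = 92 − 4 = 88.00.

88.00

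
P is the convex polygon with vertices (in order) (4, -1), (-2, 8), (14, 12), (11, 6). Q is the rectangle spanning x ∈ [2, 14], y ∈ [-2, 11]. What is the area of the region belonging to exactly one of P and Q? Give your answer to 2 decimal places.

|P| = 94.5, |Q| = 156, |P∩Q| = 78.75.
|P △ Q| = |P| + |Q| − 2·|P∩Q| = 94.5 + 156 − 157.5 = 93.00.

93.00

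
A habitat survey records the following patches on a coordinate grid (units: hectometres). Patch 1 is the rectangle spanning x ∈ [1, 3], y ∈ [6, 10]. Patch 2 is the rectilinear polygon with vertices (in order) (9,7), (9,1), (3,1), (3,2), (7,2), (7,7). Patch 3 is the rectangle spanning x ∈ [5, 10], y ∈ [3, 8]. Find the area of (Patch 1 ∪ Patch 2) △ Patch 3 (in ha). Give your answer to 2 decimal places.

|Patch 1 ∪ Patch 2| = 24.
|(Patch 1 ∪ Patch 2) ∩ Patch 3| = 8.
|(Patch 1 ∪ Patch 2) △ Patch 3| = 24 + 25 − 16 = 33.00.

33.00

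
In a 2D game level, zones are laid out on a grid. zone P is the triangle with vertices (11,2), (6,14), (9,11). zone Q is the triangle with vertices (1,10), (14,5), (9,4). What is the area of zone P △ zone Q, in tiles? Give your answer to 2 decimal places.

|zone P| = 10.5, |zone Q| = 19, |zone P∩zone Q| = 1.6894.
|zone P △ zone Q| = |zone P| + |zone Q| − 2·|zone P∩zone Q| = 10.5 + 19 − 3.3788 = 26.12.

26.12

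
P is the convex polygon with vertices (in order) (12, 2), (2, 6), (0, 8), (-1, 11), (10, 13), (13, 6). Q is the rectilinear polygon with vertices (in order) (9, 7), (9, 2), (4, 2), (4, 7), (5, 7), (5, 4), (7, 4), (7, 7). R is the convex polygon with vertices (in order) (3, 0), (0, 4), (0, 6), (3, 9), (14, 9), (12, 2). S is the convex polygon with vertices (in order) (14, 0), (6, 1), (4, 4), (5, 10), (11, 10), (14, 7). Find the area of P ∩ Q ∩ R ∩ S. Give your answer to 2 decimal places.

8.16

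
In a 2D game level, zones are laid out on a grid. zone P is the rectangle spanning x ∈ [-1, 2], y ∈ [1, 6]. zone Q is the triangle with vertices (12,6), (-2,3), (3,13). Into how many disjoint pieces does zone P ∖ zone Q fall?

zone P ∖ zone Q splits into 2 disjoint pieces (area 7.6071, area 0.25).

2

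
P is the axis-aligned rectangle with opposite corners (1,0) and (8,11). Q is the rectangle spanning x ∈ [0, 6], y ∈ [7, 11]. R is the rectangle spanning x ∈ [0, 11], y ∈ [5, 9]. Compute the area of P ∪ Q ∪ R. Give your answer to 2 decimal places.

95.00

By inclusion–exclusion:
Individual areas: |P| = 77, |Q| = 24, |R| = 44.
|P∩Q|: x∈[1,6], y∈[7,11] → 5·4 = 20.
|P∩R|: x∈[1,8], y∈[5,9] → 7·4 = 28.
|Q∩R|: x∈[0,6], y∈[7,9] → 6·2 = 12.
|P∩Q∩R| = 10.
|P ∪ Q ∪ R| = 145 − 60 + 10 = 95.00.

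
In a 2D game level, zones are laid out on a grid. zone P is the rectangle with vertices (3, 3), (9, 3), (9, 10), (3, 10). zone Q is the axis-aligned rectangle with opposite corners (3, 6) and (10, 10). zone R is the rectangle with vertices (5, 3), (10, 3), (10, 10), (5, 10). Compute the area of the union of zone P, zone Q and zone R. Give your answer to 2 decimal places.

49.00

By inclusion–exclusion:
Individual areas: |zone P| = 42, |zone Q| = 28, |zone R| = 35.
|zone P∩zone Q|: x∈[3,9], y∈[6,10] → 6·4 = 24.
|zone P∩zone R|: x∈[5,9], y∈[3,10] → 4·7 = 28.
|zone Q∩zone R|: x∈[5,10], y∈[6,10] → 5·4 = 20.
|zone P∩zone Q∩zone R| = 16.
|zone P ∪ zone Q ∪ zone R| = 105 − 72 + 16 = 49.00.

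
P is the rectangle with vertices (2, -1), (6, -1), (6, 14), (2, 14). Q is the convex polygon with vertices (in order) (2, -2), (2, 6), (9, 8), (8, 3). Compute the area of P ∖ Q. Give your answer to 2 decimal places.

32.98

|P| = 60, |P∩Q| = 27.019.
|P ∖ Q| = |P| − |P∩Q| = 60 − 27.019 = 32.98.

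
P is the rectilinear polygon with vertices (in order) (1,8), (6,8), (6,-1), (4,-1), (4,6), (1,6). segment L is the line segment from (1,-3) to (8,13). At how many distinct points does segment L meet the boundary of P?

2

The segment meets the boundary at (5.812,8), (4,3.857).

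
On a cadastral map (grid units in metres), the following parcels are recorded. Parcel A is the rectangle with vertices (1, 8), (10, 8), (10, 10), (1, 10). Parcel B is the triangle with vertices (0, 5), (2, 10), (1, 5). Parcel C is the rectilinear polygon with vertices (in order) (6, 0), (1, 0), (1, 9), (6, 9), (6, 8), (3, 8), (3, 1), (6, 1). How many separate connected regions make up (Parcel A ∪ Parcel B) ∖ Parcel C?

2

(Parcel A ∪ Parcel B) ∖ Parcel C splits into 2 disjoint pieces (area 13, area 1.25).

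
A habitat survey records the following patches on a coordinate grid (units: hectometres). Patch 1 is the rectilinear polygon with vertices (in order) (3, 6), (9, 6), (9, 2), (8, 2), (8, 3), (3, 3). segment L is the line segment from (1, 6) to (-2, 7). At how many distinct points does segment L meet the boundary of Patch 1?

0

The segment lies entirely outside Patch 1 and never meets its boundary.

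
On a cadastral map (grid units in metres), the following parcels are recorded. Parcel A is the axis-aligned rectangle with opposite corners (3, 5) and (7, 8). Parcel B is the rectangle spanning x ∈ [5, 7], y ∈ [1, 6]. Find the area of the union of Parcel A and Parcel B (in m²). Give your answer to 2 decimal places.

By inclusion–exclusion:
Individual areas: |Parcel A| = 12, |Parcel B| = 10.
|Parcel A∩Parcel B|: x∈[5,7], y∈[5,6] → 2·1 = 2.
|Parcel A ∪ Parcel B| = 22 − 2 = 20.00.

20.00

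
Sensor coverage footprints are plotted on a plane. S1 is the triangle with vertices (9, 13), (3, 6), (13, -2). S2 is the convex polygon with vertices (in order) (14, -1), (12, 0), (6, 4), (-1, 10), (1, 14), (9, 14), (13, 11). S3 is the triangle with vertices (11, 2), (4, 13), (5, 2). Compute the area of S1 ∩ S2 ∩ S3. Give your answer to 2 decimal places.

The intersection is the polygon with vertices (6,4), (4.718,5.099), (4.479,7.726), (6.13,9.652), (11,2), (9,2).
By the shoelace formula its area is 22.35.

22.35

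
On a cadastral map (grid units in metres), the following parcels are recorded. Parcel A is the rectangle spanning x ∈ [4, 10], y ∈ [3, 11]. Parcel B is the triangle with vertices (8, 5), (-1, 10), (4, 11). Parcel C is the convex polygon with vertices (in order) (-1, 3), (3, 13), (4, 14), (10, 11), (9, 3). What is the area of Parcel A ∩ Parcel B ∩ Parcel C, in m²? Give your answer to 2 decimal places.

7.56

The intersection is the polygon with vertices (8,5), (4,7.222), (4,11).
By the shoelace formula its area is 7.56.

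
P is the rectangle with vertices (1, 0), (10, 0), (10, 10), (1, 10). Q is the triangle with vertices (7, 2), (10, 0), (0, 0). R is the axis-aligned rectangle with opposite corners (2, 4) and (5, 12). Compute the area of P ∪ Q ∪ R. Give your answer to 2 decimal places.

96.14

By inclusion–exclusion:
Individual areas: |P| = 90, |Q| = 10, |R| = 24.
|P∩Q| = 9.8571.
|P∩R|: x∈[2,5], y∈[4,10] → 3·6 = 18.
|Q∩R| = 0.
|P∩Q∩R| = 0.
|P ∪ Q ∪ R| = 124 − 27.8571 + 0 = 96.14.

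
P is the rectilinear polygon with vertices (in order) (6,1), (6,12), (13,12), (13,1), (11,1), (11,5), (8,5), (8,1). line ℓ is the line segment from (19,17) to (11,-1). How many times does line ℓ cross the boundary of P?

2

The segment meets the boundary at (11.889,1), (13,3.5).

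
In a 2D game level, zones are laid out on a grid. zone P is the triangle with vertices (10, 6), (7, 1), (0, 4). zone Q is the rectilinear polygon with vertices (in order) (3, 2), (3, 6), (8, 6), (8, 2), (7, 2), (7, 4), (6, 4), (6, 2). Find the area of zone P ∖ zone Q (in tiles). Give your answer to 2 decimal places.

9.23

|zone P| = 22, |zone P∩zone Q| = 12.7714.
|zone P ∖ zone Q| = |zone P| − |zone P∩zone Q| = 22 − 12.7714 = 9.23.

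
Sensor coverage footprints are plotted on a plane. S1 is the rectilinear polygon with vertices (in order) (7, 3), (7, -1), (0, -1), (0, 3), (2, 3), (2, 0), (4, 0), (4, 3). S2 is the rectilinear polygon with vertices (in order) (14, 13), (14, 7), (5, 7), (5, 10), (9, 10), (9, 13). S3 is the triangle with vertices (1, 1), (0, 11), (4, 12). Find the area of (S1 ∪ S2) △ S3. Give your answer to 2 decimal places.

|S1 ∪ S2| = 64.
|(S1 ∪ S2) ∩ S3| = 0.7455.
|(S1 ∪ S2) △ S3| = 64 + 20.5 − 1.4909 = 83.01.

83.01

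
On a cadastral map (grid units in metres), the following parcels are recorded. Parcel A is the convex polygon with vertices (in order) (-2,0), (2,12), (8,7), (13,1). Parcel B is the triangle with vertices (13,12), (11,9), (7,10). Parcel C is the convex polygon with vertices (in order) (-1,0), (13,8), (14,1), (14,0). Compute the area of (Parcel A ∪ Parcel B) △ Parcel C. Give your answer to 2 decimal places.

91.59

|Parcel A ∪ Parcel B| = 100.5.
|(Parcel A ∪ Parcel B) ∩ Parcel C| = 34.7071.
|(Parcel A ∪ Parcel B) △ Parcel C| = 100.5 + 60.5 − 69.4142 = 91.59.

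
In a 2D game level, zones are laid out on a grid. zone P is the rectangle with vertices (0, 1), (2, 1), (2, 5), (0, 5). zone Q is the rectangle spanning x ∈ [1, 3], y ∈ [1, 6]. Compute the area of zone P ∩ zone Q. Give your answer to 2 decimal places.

4.00

|zone P∩zone Q|: x∈[1,2], y∈[1,5] → 1·4 = 4.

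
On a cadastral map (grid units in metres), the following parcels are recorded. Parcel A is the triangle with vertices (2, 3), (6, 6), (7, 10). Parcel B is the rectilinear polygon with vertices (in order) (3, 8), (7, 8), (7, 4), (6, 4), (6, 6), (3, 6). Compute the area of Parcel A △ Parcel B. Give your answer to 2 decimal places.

10.93

|Parcel A| = 6.5, |Parcel B| = 10, |Parcel A∩Parcel B| = 2.7857.
|Parcel A △ Parcel B| = |Parcel A| + |Parcel B| − 2·|Parcel A∩Parcel B| = 6.5 + 10 − 5.5714 = 10.93.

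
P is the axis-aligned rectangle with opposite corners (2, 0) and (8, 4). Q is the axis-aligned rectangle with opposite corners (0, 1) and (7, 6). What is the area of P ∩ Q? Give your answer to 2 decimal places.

15.00

|P∩Q|: x∈[2,7], y∈[1,4] → 5·3 = 15.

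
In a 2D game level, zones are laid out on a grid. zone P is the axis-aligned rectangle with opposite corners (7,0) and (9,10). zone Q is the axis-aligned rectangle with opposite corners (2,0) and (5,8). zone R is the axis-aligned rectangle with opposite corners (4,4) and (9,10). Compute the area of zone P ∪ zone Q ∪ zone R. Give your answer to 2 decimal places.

58.00

By inclusion–exclusion:
Individual areas: |zone P| = 20, |zone Q| = 24, |zone R| = 30.
|zone P∩zone Q| = 0 (no overlap).
|zone P∩zone R|: x∈[7,9], y∈[4,10] → 2·6 = 12.
|zone Q∩zone R|: x∈[4,5], y∈[4,8] → 1·4 = 4.
|zone P∩zone Q∩zone R| = 0.
|zone P ∪ zone Q ∪ zone R| = 74 − 16 + 0 = 58.00.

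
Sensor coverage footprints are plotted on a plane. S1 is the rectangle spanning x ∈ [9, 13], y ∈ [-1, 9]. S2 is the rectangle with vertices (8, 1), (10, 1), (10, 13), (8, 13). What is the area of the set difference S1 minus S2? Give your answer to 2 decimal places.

32.00

|S1∩S2|: x∈[9,10], y∈[1,9] → 1·8 = 8.
|S1| = 40.
|S1 ∖ S2| = |S1| − |S1∩S2| = 40 − 8 = 32.00.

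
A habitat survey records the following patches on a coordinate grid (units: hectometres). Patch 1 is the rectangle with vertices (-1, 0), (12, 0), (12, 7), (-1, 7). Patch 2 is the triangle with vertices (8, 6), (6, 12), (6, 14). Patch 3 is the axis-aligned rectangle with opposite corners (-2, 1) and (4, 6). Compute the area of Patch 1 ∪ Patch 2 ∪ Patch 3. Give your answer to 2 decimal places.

97.96

By inclusion–exclusion:
Individual areas: |Patch 1| = 91, |Patch 2| = 2, |Patch 3| = 30.
|Patch 1∩Patch 2| = 0.0417.
|Patch 1∩Patch 3|: x∈[-1,4], y∈[1,6] → 5·5 = 25.
|Patch 2∩Patch 3| = 0.
|Patch 1∩Patch 2∩Patch 3| = 0.
|Patch 1 ∪ Patch 2 ∪ Patch 3| = 123 − 25.0417 + 0 = 97.96.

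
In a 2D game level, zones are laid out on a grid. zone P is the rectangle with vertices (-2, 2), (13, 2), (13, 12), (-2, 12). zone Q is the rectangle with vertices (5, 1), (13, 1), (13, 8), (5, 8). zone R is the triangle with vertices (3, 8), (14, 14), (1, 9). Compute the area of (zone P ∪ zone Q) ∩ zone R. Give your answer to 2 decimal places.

The region (zone P ∪ zone Q) ∩ zone R is the polygon with vertices (10.333,12), (3,8), (1,9), (8.8,12).
By the shoelace formula its area is 9.97.

9.97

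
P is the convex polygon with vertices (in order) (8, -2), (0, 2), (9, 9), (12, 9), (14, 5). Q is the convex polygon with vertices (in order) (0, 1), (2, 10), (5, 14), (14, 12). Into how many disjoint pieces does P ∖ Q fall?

2

P ∖ Q splits into 2 disjoint pieces (area 72.6616, area 0.0343).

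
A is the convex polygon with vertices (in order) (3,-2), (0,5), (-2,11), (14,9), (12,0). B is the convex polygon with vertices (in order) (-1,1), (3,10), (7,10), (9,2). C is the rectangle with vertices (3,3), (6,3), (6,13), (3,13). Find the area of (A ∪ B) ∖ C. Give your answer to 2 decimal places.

|A ∪ B| = 143.4308.
|(A ∪ B) ∩ C| = 21.5625.
|(A ∪ B) ∖ C| = 143.4308 − 21.5625 = 121.87.

121.87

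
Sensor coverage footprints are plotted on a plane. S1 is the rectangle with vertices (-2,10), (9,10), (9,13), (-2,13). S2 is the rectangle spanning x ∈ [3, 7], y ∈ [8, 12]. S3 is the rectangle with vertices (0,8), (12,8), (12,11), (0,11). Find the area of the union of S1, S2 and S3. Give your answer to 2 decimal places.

By inclusion–exclusion:
Individual areas: |S1| = 33, |S2| = 16, |S3| = 36.
|S1∩S2|: x∈[3,7], y∈[10,12] → 4·2 = 8.
|S1∩S3|: x∈[0,9], y∈[10,11] → 9·1 = 9.
|S2∩S3|: x∈[3,7], y∈[8,11] → 4·3 = 12.
|S1∩S2∩S3| = 4.
|S1 ∪ S2 ∪ S3| = 85 − 29 + 4 = 60.00.

60.00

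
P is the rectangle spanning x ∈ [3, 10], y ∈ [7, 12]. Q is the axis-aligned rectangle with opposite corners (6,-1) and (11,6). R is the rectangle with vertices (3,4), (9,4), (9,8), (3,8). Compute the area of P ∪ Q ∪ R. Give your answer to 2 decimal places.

82.00

By inclusion–exclusion:
Individual areas: |P| = 35, |Q| = 35, |R| = 24.
|P∩Q| = 0 (no overlap).
|P∩R|: x∈[3,9], y∈[7,8] → 6·1 = 6.
|Q∩R|: x∈[6,9], y∈[4,6] → 3·2 = 6.
|P∩Q∩R| = 0.
|P ∪ Q ∪ R| = 94 − 12 + 0 = 82.00.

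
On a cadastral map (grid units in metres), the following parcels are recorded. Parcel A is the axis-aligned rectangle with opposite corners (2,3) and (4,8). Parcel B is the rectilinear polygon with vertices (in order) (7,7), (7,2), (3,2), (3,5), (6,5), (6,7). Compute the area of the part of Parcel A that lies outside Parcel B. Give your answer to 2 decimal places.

8.00

|Parcel A| = 10, |Parcel A∩Parcel B| = 2.
|Parcel A ∖ Parcel B| = |Parcel A| − |Parcel A∩Parcel B| = 10 − 2 = 8.00.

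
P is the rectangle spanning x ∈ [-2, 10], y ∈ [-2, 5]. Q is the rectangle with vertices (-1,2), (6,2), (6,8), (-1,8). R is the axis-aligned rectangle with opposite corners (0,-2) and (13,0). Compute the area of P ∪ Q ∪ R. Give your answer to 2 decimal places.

111.00

By inclusion–exclusion:
Individual areas: |P| = 84, |Q| = 42, |R| = 26.
|P∩Q|: x∈[-1,6], y∈[2,5] → 7·3 = 21.
|P∩R|: x∈[0,10], y∈[-2,0] → 10·2 = 20.
|Q∩R| = 0 (no overlap).
|P∩Q∩R| = 0.
|P ∪ Q ∪ R| = 152 − 41 + 0 = 111.00.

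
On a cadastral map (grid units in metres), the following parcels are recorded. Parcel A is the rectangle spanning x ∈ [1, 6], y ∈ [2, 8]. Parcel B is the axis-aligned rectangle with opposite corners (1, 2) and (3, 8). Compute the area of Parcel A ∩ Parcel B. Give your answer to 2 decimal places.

12.00

|Parcel A∩Parcel B|: x∈[1,3], y∈[2,8] → 2·6 = 12.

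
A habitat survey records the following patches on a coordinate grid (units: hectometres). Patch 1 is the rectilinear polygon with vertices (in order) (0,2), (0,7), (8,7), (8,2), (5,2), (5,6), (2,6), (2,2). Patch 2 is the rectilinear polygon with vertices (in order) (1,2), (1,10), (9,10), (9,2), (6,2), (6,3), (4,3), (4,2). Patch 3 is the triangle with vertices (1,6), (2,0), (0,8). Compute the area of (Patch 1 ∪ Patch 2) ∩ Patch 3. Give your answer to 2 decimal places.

The region (Patch 1 ∪ Patch 2) ∩ Patch 3 is the polygon with vertices (0.5,7), (1,6), (1.667,2), (1.5,2), (0.25,7).
By the shoelace formula its area is 1.71.

1.71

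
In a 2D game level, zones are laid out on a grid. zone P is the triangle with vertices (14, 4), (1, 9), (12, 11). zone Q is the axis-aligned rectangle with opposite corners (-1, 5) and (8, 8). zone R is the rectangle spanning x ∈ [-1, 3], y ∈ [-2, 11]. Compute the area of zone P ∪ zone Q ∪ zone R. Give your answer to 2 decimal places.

102.64

By inclusion–exclusion:
Individual areas: |zone P| = 40.5, |zone Q| = 27, |zone R| = 52.
|zone P∩zone Q| = 3.7231.
|zone P∩zone R| = 1.1329.
|zone Q∩zone R|: x∈[-1,3], y∈[5,8] → 4·3 = 12.
|zone P∩zone Q∩zone R| = 0.
|zone P ∪ zone Q ∪ zone R| = 119.5 − 16.8559 + 0 = 102.64.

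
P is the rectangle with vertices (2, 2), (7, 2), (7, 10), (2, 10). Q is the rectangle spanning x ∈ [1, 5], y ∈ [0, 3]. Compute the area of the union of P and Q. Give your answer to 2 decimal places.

49.00

By inclusion–exclusion:
Individual areas: |P| = 40, |Q| = 12.
|P∩Q|: x∈[2,5], y∈[2,3] → 3·1 = 3.
|P ∪ Q| = 52 − 3 = 49.00.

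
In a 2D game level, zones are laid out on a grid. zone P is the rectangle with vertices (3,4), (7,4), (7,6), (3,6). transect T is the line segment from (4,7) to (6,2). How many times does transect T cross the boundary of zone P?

The segment meets the boundary at (5.2,4), (4.4,6).

2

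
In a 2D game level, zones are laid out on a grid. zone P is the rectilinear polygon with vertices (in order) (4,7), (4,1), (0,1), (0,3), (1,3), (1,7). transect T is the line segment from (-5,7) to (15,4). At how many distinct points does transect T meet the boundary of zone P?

The segment meets the boundary at (4,5.65), (1,6.1).

2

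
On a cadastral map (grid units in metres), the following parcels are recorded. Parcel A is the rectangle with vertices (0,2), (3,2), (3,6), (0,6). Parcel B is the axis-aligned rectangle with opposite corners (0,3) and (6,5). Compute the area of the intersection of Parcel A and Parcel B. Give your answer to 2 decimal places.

|Parcel A∩Parcel B|: x∈[0,3], y∈[3,5] → 3·2 = 6.

6.00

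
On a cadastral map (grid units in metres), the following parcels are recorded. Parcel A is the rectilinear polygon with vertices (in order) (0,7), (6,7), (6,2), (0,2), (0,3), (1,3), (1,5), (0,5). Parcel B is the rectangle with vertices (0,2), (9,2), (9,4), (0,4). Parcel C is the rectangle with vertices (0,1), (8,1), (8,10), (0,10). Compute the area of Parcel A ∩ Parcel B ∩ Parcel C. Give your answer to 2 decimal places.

11.00

The intersection is the polygon with vertices (0,2), (0,3), (1,3), (1,4), (6,4), (6,2).
By the shoelace formula its area is 11.00.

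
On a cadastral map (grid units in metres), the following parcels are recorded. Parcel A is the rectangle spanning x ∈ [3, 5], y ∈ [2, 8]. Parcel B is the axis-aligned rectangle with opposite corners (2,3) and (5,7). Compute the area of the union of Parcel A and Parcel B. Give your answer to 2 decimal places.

16.00

By inclusion–exclusion:
Individual areas: |Parcel A| = 12, |Parcel B| = 12.
|Parcel A∩Parcel B|: x∈[3,5], y∈[3,7] → 2·4 = 8.
|Parcel A ∪ Parcel B| = 24 − 8 = 16.00.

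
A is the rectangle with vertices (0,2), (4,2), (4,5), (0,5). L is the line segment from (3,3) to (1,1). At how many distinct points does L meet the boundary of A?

1

The segment meets the boundary at (2,2).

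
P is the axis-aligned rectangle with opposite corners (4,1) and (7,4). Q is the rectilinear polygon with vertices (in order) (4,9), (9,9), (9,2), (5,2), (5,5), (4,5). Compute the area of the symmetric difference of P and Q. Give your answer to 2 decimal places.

33.00

|P| = 9, |Q| = 32, |P∩Q| = 4.
|P △ Q| = |P| + |Q| − 2·|P∩Q| = 9 + 32 − 8 = 33.00.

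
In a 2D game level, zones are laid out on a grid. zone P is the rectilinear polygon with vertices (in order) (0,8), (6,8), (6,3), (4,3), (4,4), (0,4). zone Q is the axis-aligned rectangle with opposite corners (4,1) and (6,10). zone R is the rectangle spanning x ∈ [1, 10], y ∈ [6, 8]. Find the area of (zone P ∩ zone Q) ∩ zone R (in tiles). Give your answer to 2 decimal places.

The region (zone P ∩ zone Q) ∩ zone R is the polygon with vertices (6,6), (4,6), (4,8), (6,8).
By the shoelace formula its area is 4.00.

4.00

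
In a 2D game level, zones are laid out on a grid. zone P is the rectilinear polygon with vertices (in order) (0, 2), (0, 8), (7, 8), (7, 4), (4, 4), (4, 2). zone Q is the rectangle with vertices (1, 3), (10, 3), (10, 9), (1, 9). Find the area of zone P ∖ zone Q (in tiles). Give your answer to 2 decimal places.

|zone P| = 36, |zone P∩zone Q| = 27.
|zone P ∖ zone Q| = |zone P| − |zone P∩zone Q| = 36 − 27 = 9.00.

9.00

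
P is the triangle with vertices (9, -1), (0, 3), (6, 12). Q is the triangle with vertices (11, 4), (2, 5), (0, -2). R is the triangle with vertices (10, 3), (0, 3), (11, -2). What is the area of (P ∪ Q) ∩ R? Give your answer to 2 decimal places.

The region (P ∪ Q) ∩ R is the polygon with vertices (5,0.727), (1.264,2.425), (1.268,2.437), (0,3), (9.167,3), (8.199,2.472), (9,-1), (5.051,0.755).
By the shoelace formula its area is 16.56.

16.56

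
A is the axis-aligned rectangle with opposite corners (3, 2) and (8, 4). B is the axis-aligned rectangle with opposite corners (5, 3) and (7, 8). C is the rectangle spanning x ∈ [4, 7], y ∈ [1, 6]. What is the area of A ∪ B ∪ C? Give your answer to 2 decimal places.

By inclusion–exclusion:
Individual areas: |A| = 10, |B| = 10, |C| = 15.
|A∩B|: x∈[5,7], y∈[3,4] → 2·1 = 2.
|A∩C|: x∈[4,7], y∈[2,4] → 3·2 = 6.
|B∩C|: x∈[5,7], y∈[3,6] → 2·3 = 6.
|A∩B∩C| = 2.
|A ∪ B ∪ C| = 35 − 14 + 2 = 23.00.

23.00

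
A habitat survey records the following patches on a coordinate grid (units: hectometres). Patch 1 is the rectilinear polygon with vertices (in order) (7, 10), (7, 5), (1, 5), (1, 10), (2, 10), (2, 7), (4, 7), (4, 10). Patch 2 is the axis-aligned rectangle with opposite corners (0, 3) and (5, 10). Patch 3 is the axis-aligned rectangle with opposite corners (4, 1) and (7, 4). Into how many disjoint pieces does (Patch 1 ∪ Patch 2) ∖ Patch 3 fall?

(Patch 1 ∪ Patch 2) ∖ Patch 3 is a single connected region.

1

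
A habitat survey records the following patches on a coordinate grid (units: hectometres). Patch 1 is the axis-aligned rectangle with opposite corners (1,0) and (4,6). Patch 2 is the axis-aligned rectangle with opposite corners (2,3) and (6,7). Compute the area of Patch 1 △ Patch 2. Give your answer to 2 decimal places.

22.00

|Patch 1∩Patch 2|: x∈[2,4], y∈[3,6] → 2·3 = 6.
|Patch 1 △ Patch 2| = |Patch 1| + |Patch 2| − 2·|Patch 1∩Patch 2| = 18 + 16 − 12 = 22.00.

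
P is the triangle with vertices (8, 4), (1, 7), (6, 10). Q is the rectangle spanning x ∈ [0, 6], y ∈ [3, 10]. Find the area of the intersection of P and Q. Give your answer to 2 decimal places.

12.86

The intersection is the polygon with vertices (1,7), (6,10), (6,4.857).
By the shoelace formula its area is 12.86.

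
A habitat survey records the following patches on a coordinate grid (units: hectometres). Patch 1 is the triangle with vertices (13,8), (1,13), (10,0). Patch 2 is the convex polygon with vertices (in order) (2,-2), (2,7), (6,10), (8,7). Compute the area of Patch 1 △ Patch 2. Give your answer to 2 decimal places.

|Patch 1| = 55.5, |Patch 2| = 36, |Patch 1∩Patch 2| = 9.5252.
|Patch 1 △ Patch 2| = |Patch 1| + |Patch 2| − 2·|Patch 1∩Patch 2| = 55.5 + 36 − 19.0504 = 72.45.

72.45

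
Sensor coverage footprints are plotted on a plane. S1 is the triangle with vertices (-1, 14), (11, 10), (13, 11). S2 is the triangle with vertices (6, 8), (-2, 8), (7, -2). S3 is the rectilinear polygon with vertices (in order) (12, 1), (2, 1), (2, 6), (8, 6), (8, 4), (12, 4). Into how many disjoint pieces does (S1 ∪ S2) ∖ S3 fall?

3

(S1 ∪ S2) ∖ S3 splits into 3 disjoint pieces (area 10, area 17.0889, area 3.6).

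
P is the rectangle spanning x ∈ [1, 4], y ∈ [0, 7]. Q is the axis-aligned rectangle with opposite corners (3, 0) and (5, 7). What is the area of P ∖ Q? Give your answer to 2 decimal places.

14.00

|P∩Q|: x∈[3,4], y∈[0,7] → 1·7 = 7.
|P| = 21.
|P ∖ Q| = |P| − |P∩Q| = 21 − 7 = 14.00.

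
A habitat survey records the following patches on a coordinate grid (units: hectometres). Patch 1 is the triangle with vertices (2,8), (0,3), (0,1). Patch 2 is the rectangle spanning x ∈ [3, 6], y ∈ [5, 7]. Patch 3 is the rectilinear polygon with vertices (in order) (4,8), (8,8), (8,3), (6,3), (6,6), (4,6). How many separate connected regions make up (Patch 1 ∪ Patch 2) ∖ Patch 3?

2

(Patch 1 ∪ Patch 2) ∖ Patch 3 splits into 2 disjoint pieces (area 2, area 4).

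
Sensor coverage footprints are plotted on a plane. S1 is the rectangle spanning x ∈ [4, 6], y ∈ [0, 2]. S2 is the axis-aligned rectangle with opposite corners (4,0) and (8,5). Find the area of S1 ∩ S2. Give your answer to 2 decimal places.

|S1∩S2|: x∈[4,6], y∈[0,2] → 2·2 = 4.

4.00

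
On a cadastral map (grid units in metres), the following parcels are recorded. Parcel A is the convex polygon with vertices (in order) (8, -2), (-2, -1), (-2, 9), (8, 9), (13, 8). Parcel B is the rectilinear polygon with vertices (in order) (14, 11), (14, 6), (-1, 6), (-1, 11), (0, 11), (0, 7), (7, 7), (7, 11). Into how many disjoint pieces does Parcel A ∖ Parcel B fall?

Parcel A ∖ Parcel B splits into 2 disjoint pieces (area 94, area 14).

2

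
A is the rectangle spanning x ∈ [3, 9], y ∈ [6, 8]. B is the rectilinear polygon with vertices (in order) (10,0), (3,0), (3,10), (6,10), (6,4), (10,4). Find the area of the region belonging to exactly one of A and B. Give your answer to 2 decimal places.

46.00

|A| = 12, |B| = 46, |A∩B| = 6.
|A △ B| = |A| + |B| − 2·|A∩B| = 12 + 46 − 12 = 46.00.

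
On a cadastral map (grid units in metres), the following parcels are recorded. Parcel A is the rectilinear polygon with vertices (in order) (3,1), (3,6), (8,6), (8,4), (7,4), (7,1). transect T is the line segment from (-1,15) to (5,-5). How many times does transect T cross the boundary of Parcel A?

2

The segment meets the boundary at (3.2,1), (3,1.667).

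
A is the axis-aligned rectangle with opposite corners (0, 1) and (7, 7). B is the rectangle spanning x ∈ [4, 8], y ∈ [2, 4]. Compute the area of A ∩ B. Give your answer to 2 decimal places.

|A∩B|: x∈[4,7], y∈[2,4] → 3·2 = 6.

6.00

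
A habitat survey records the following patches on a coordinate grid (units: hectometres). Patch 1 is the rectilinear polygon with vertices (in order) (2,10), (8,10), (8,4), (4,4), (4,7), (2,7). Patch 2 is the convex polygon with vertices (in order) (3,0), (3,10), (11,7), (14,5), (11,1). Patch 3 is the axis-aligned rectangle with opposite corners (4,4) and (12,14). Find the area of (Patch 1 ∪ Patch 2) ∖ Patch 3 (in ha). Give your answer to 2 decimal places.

|Patch 1 ∪ Patch 2| = 80.6875.
|(Patch 1 ∪ Patch 2) ∩ Patch 3| = 37.3542.
|(Patch 1 ∪ Patch 2) ∖ Patch 3| = 80.6875 − 37.3542 = 43.33.

43.33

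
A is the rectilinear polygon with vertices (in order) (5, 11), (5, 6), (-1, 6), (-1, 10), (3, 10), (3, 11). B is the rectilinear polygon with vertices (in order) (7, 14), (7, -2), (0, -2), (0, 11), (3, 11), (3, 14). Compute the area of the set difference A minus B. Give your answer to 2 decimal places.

|A| = 26, |A∩B| = 22.
|A ∖ B| = |A| − |A∩B| = 26 − 22 = 4.00.

4.00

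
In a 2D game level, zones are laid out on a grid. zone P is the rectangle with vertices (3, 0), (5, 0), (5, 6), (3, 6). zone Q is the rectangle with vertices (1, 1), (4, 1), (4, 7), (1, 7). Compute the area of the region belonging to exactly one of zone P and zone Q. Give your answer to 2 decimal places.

|zone P∩zone Q|: x∈[3,4], y∈[1,6] → 1·5 = 5.
|zone P △ zone Q| = |zone P| + |zone Q| − 2·|zone P∩zone Q| = 12 + 18 − 10 = 20.00.

20.00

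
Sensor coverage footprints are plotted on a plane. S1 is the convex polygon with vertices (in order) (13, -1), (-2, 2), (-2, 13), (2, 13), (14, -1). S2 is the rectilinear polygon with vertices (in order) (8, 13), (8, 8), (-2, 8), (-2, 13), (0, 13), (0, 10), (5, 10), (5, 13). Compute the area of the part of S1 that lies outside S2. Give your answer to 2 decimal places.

96.64

|S1| = 117.5, |S1∩S2| = 20.8571.
|S1 ∖ S2| = |S1| − |S1∩S2| = 117.5 − 20.8571 = 96.64.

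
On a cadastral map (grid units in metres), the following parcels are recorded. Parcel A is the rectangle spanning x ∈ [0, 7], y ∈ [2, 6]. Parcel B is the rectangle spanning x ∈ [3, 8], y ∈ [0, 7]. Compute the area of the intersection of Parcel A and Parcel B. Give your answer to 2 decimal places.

16.00

|Parcel A∩Parcel B|: x∈[3,7], y∈[2,6] → 4·4 = 16.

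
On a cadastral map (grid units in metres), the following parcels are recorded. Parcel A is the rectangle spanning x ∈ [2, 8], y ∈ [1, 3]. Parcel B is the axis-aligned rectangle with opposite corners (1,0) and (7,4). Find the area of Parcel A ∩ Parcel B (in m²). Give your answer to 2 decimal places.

10.00

|Parcel A∩Parcel B|: x∈[2,7], y∈[1,3] → 5·2 = 10.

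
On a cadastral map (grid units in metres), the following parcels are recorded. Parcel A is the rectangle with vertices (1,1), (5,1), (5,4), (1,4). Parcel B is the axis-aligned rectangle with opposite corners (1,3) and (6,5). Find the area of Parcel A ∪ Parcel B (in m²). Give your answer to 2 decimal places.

By inclusion–exclusion:
Individual areas: |Parcel A| = 12, |Parcel B| = 10.
|Parcel A∩Parcel B|: x∈[1,5], y∈[3,4] → 4·1 = 4.
|Parcel A ∪ Parcel B| = 22 − 4 = 18.00.

18.00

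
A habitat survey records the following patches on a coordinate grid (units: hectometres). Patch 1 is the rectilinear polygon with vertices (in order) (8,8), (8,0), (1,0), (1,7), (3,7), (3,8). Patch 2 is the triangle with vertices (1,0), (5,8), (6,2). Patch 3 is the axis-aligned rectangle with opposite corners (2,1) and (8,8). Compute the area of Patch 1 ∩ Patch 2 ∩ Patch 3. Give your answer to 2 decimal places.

The intersection is the polygon with vertices (6,2), (3.5,1), (2,1), (2,2), (5,8).
By the shoelace formula its area is 14.75.

14.75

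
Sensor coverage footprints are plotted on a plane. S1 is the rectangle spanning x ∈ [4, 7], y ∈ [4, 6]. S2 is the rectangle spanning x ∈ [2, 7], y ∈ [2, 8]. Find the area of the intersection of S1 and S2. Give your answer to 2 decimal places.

|S1∩S2|: x∈[4,7], y∈[4,6] → 3·2 = 6.

6.00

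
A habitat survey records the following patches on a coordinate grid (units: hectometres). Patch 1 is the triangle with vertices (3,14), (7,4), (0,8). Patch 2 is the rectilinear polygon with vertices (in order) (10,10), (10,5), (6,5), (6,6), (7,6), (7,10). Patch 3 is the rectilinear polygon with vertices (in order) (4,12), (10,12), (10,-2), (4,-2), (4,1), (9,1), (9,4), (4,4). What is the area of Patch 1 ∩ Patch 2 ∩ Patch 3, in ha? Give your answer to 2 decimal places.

The intersection is the polygon with vertices (6,5), (6,6), (6.2,6), (6.6,5).
By the shoelace formula its area is 0.40.

0.40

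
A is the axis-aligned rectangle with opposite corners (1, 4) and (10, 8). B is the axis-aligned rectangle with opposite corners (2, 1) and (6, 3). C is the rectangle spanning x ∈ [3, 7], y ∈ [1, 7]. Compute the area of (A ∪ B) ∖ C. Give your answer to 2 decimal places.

26.00

|A ∪ B| = 44.
|(A ∪ B) ∩ C| = 18.
|(A ∪ B) ∖ C| = 44 − 18 = 26.00.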